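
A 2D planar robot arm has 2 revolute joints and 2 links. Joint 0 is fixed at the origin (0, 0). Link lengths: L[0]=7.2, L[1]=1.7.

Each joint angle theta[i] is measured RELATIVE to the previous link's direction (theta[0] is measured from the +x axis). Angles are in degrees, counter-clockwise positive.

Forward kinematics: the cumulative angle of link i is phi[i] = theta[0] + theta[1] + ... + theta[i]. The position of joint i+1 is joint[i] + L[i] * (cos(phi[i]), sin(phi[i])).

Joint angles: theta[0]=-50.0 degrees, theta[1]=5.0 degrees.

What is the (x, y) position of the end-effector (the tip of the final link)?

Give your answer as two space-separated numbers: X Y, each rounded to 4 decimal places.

joint[0] = (0.0000, 0.0000)  (base)
link 0: phi[0] = -50 = -50 deg
  cos(-50 deg) = 0.6428, sin(-50 deg) = -0.7660
  joint[1] = (0.0000, 0.0000) + 7.2 * (0.6428, -0.7660) = (0.0000 + 4.6281, 0.0000 + -5.5155) = (4.6281, -5.5155)
link 1: phi[1] = -50 + 5 = -45 deg
  cos(-45 deg) = 0.7071, sin(-45 deg) = -0.7071
  joint[2] = (4.6281, -5.5155) + 1.7 * (0.7071, -0.7071) = (4.6281 + 1.2021, -5.5155 + -1.2021) = (5.8302, -6.7176)
End effector: (5.8302, -6.7176)

Answer: 5.8302 -6.7176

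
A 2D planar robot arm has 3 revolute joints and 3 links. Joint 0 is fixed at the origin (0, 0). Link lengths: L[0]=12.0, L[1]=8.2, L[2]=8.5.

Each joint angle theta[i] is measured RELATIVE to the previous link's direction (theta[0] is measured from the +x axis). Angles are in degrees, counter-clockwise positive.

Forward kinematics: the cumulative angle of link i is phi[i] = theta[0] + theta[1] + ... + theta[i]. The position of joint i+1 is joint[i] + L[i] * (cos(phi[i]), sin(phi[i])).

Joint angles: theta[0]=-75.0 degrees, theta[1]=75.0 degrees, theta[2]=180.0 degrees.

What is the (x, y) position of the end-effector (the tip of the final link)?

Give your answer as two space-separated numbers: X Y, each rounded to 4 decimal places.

joint[0] = (0.0000, 0.0000)  (base)
link 0: phi[0] = -75 = -75 deg
  cos(-75 deg) = 0.2588, sin(-75 deg) = -0.9659
  joint[1] = (0.0000, 0.0000) + 12 * (0.2588, -0.9659) = (0.0000 + 3.1058, 0.0000 + -11.5911) = (3.1058, -11.5911)
link 1: phi[1] = -75 + 75 = 0 deg
  cos(0 deg) = 1.0000, sin(0 deg) = 0.0000
  joint[2] = (3.1058, -11.5911) + 8.2 * (1.0000, 0.0000) = (3.1058 + 8.2000, -11.5911 + 0.0000) = (11.3058, -11.5911)
link 2: phi[2] = -75 + 75 + 180 = 180 deg
  cos(180 deg) = -1.0000, sin(180 deg) = 0.0000
  joint[3] = (11.3058, -11.5911) + 8.5 * (-1.0000, 0.0000) = (11.3058 + -8.5000, -11.5911 + 0.0000) = (2.8058, -11.5911)
End effector: (2.8058, -11.5911)

Answer: 2.8058 -11.5911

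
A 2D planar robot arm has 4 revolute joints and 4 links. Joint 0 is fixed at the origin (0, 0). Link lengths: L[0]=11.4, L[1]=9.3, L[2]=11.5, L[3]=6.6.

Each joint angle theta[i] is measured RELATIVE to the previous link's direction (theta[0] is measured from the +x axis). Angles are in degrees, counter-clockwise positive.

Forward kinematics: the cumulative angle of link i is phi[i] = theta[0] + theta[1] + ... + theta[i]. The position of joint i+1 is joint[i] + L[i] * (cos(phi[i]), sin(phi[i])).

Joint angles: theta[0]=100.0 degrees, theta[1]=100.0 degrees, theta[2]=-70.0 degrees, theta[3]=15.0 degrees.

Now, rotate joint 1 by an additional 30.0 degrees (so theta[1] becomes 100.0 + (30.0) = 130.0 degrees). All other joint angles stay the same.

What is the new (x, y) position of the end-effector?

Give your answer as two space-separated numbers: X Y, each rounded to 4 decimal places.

Answer: -25.3389 8.6111

Derivation:
joint[0] = (0.0000, 0.0000)  (base)
link 0: phi[0] = 100 = 100 deg
  cos(100 deg) = -0.1736, sin(100 deg) = 0.9848
  joint[1] = (0.0000, 0.0000) + 11.4 * (-0.1736, 0.9848) = (0.0000 + -1.9796, 0.0000 + 11.2268) = (-1.9796, 11.2268)
link 1: phi[1] = 100 + 130 = 230 deg
  cos(230 deg) = -0.6428, sin(230 deg) = -0.7660
  joint[2] = (-1.9796, 11.2268) + 9.3 * (-0.6428, -0.7660) = (-1.9796 + -5.9779, 11.2268 + -7.1242) = (-7.9575, 4.1026)
link 2: phi[2] = 100 + 130 + -70 = 160 deg
  cos(160 deg) = -0.9397, sin(160 deg) = 0.3420
  joint[3] = (-7.9575, 4.1026) + 11.5 * (-0.9397, 0.3420) = (-7.9575 + -10.8065, 4.1026 + 3.9332) = (-18.7640, 8.0358)
link 3: phi[3] = 100 + 130 + -70 + 15 = 175 deg
  cos(175 deg) = -0.9962, sin(175 deg) = 0.0872
  joint[4] = (-18.7640, 8.0358) + 6.6 * (-0.9962, 0.0872) = (-18.7640 + -6.5749, 8.0358 + 0.5752) = (-25.3389, 8.6111)
End effector: (-25.3389, 8.6111)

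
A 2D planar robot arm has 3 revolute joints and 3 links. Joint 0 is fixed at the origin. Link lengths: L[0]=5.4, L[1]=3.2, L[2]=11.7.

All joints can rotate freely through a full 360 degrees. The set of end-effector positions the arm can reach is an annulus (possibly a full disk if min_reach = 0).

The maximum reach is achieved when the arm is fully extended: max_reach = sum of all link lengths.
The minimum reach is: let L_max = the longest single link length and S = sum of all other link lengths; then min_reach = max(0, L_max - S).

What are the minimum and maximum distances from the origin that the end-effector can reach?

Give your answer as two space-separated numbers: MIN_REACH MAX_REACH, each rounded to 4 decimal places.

Link lengths: [5.4, 3.2, 11.7]
max_reach = 5.4 + 3.2 + 11.7 = 20.3
L_max = max([5.4, 3.2, 11.7]) = 11.7
S (sum of others) = 20.3 - 11.7 = 8.6
min_reach = max(0, 11.7 - 8.6) = max(0, 3.1) = 3.1

Answer: 3.1000 20.3000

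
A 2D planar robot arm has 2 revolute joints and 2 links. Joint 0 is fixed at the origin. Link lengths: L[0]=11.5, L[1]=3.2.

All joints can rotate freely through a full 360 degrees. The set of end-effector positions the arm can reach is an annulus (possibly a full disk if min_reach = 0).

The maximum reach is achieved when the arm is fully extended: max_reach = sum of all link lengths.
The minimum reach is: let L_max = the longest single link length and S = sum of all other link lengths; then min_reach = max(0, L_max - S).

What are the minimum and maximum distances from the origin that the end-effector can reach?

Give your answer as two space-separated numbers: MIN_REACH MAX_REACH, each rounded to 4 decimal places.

Link lengths: [11.5, 3.2]
max_reach = 11.5 + 3.2 = 14.7
L_max = max([11.5, 3.2]) = 11.5
S (sum of others) = 14.7 - 11.5 = 3.2
min_reach = max(0, 11.5 - 3.2) = max(0, 8.3) = 8.3

Answer: 8.3000 14.7000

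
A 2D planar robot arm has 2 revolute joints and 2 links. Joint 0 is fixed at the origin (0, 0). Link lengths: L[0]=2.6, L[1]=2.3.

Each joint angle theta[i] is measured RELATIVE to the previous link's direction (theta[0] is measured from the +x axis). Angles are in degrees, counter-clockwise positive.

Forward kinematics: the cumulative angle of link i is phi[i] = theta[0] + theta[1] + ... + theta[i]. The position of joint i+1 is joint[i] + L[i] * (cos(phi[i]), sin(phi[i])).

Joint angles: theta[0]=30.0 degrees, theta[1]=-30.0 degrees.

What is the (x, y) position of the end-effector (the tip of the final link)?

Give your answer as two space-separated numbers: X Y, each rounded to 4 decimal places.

Answer: 4.5517 1.3000

Derivation:
joint[0] = (0.0000, 0.0000)  (base)
link 0: phi[0] = 30 = 30 deg
  cos(30 deg) = 0.8660, sin(30 deg) = 0.5000
  joint[1] = (0.0000, 0.0000) + 2.6 * (0.8660, 0.5000) = (0.0000 + 2.2517, 0.0000 + 1.3000) = (2.2517, 1.3000)
link 1: phi[1] = 30 + -30 = 0 deg
  cos(0 deg) = 1.0000, sin(0 deg) = 0.0000
  joint[2] = (2.2517, 1.3000) + 2.3 * (1.0000, 0.0000) = (2.2517 + 2.3000, 1.3000 + 0.0000) = (4.5517, 1.3000)
End effector: (4.5517, 1.3000)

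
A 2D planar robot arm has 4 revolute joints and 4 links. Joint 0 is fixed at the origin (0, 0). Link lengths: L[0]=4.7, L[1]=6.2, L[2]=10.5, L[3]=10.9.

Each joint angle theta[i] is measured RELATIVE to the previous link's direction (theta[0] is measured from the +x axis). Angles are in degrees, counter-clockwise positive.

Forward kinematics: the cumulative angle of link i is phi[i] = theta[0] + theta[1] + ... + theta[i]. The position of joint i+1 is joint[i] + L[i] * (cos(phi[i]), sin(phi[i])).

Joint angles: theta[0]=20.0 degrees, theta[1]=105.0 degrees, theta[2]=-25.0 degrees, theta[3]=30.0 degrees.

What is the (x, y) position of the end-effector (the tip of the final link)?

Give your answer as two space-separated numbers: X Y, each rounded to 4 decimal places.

joint[0] = (0.0000, 0.0000)  (base)
link 0: phi[0] = 20 = 20 deg
  cos(20 deg) = 0.9397, sin(20 deg) = 0.3420
  joint[1] = (0.0000, 0.0000) + 4.7 * (0.9397, 0.3420) = (0.0000 + 4.4166, 0.0000 + 1.6075) = (4.4166, 1.6075)
link 1: phi[1] = 20 + 105 = 125 deg
  cos(125 deg) = -0.5736, sin(125 deg) = 0.8192
  joint[2] = (4.4166, 1.6075) + 6.2 * (-0.5736, 0.8192) = (4.4166 + -3.5562, 1.6075 + 5.0787) = (0.8604, 6.6862)
link 2: phi[2] = 20 + 105 + -25 = 100 deg
  cos(100 deg) = -0.1736, sin(100 deg) = 0.9848
  joint[3] = (0.8604, 6.6862) + 10.5 * (-0.1736, 0.9848) = (0.8604 + -1.8233, 6.6862 + 10.3405) = (-0.9629, 17.0267)
link 3: phi[3] = 20 + 105 + -25 + 30 = 130 deg
  cos(130 deg) = -0.6428, sin(130 deg) = 0.7660
  joint[4] = (-0.9629, 17.0267) + 10.9 * (-0.6428, 0.7660) = (-0.9629 + -7.0064, 17.0267 + 8.3499) = (-7.9693, 25.3766)
End effector: (-7.9693, 25.3766)

Answer: -7.9693 25.3766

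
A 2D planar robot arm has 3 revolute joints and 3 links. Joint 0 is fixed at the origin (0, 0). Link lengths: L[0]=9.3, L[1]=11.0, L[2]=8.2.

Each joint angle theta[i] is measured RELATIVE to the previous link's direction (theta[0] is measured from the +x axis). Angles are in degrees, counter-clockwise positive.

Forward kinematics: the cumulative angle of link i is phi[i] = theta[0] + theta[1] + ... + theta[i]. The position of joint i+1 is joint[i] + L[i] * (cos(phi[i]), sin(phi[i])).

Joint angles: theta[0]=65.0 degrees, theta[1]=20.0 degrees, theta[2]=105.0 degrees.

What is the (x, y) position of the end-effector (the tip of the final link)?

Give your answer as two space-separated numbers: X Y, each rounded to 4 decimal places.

Answer: -3.1864 17.9629

Derivation:
joint[0] = (0.0000, 0.0000)  (base)
link 0: phi[0] = 65 = 65 deg
  cos(65 deg) = 0.4226, sin(65 deg) = 0.9063
  joint[1] = (0.0000, 0.0000) + 9.3 * (0.4226, 0.9063) = (0.0000 + 3.9303, 0.0000 + 8.4287) = (3.9303, 8.4287)
link 1: phi[1] = 65 + 20 = 85 deg
  cos(85 deg) = 0.0872, sin(85 deg) = 0.9962
  joint[2] = (3.9303, 8.4287) + 11 * (0.0872, 0.9962) = (3.9303 + 0.9587, 8.4287 + 10.9581) = (4.8891, 19.3868)
link 2: phi[2] = 65 + 20 + 105 = 190 deg
  cos(190 deg) = -0.9848, sin(190 deg) = -0.1736
  joint[3] = (4.8891, 19.3868) + 8.2 * (-0.9848, -0.1736) = (4.8891 + -8.0754, 19.3868 + -1.4239) = (-3.1864, 17.9629)
End effector: (-3.1864, 17.9629)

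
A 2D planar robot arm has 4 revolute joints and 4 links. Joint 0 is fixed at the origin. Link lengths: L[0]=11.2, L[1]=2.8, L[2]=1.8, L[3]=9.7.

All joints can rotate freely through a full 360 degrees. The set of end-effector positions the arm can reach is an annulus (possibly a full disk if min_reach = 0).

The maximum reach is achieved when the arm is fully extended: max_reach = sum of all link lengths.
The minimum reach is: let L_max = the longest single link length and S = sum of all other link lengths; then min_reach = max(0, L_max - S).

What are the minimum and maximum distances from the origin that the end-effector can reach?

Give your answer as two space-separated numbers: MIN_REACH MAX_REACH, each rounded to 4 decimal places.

Answer: 0.0000 25.5000

Derivation:
Link lengths: [11.2, 2.8, 1.8, 9.7]
max_reach = 11.2 + 2.8 + 1.8 + 9.7 = 25.5
L_max = max([11.2, 2.8, 1.8, 9.7]) = 11.2
S (sum of others) = 25.5 - 11.2 = 14.3
min_reach = max(0, 11.2 - 14.3) = max(0, -3.1) = 0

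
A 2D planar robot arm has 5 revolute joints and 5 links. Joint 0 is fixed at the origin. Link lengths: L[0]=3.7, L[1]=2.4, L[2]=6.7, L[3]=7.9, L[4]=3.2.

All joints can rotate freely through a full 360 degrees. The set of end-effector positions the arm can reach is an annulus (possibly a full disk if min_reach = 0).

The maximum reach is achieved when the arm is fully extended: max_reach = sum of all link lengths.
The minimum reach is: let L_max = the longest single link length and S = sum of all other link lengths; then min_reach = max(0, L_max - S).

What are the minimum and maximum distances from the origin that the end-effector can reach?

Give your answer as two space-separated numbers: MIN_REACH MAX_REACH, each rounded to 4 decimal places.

Answer: 0.0000 23.9000

Derivation:
Link lengths: [3.7, 2.4, 6.7, 7.9, 3.2]
max_reach = 3.7 + 2.4 + 6.7 + 7.9 + 3.2 = 23.9
L_max = max([3.7, 2.4, 6.7, 7.9, 3.2]) = 7.9
S (sum of others) = 23.9 - 7.9 = 16
min_reach = max(0, 7.9 - 16) = max(0, -8.1) = 0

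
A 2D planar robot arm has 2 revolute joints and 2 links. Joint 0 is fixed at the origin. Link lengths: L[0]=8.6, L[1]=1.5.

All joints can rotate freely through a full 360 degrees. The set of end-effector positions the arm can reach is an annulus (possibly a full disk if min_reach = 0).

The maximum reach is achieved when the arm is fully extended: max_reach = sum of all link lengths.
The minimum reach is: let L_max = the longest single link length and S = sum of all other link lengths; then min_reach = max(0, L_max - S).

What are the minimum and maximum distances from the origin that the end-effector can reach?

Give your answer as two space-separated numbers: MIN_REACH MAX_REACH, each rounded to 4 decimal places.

Link lengths: [8.6, 1.5]
max_reach = 8.6 + 1.5 = 10.1
L_max = max([8.6, 1.5]) = 8.6
S (sum of others) = 10.1 - 8.6 = 1.5
min_reach = max(0, 8.6 - 1.5) = max(0, 7.1) = 7.1

Answer: 7.1000 10.1000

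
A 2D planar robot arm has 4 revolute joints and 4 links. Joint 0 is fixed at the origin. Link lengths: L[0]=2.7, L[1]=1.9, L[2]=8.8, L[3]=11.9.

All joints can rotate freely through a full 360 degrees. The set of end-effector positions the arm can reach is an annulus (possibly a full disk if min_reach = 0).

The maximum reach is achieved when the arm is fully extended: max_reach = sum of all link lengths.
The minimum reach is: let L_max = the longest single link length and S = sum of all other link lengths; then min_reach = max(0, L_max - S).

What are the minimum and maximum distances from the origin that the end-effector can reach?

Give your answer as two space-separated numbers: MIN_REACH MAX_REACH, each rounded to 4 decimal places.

Answer: 0.0000 25.3000

Derivation:
Link lengths: [2.7, 1.9, 8.8, 11.9]
max_reach = 2.7 + 1.9 + 8.8 + 11.9 = 25.3
L_max = max([2.7, 1.9, 8.8, 11.9]) = 11.9
S (sum of others) = 25.3 - 11.9 = 13.4
min_reach = max(0, 11.9 - 13.4) = max(0, -1.5) = 0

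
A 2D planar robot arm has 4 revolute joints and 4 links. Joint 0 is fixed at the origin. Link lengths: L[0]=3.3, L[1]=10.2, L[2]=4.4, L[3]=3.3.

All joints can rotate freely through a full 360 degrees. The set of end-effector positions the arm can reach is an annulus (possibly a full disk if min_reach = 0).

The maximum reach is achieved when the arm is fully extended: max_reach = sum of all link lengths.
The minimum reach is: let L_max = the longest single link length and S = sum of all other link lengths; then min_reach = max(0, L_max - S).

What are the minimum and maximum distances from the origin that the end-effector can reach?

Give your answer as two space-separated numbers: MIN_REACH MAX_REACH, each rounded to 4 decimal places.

Answer: 0.0000 21.2000

Derivation:
Link lengths: [3.3, 10.2, 4.4, 3.3]
max_reach = 3.3 + 10.2 + 4.4 + 3.3 = 21.2
L_max = max([3.3, 10.2, 4.4, 3.3]) = 10.2
S (sum of others) = 21.2 - 10.2 = 11
min_reach = max(0, 10.2 - 11) = max(0, -0.8) = 0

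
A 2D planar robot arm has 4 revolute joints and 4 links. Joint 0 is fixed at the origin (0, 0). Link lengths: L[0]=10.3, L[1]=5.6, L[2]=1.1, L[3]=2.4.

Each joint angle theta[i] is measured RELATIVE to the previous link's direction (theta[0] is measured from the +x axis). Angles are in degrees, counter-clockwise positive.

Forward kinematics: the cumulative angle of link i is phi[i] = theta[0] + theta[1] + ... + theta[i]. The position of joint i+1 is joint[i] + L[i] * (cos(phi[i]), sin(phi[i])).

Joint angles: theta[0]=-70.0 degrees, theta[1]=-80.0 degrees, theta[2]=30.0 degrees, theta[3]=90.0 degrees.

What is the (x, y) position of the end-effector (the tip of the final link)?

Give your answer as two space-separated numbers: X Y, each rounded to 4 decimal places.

joint[0] = (0.0000, 0.0000)  (base)
link 0: phi[0] = -70 = -70 deg
  cos(-70 deg) = 0.3420, sin(-70 deg) = -0.9397
  joint[1] = (0.0000, 0.0000) + 10.3 * (0.3420, -0.9397) = (0.0000 + 3.5228, 0.0000 + -9.6788) = (3.5228, -9.6788)
link 1: phi[1] = -70 + -80 = -150 deg
  cos(-150 deg) = -0.8660, sin(-150 deg) = -0.5000
  joint[2] = (3.5228, -9.6788) + 5.6 * (-0.8660, -0.5000) = (3.5228 + -4.8497, -9.6788 + -2.8000) = (-1.3269, -12.4788)
link 2: phi[2] = -70 + -80 + 30 = -120 deg
  cos(-120 deg) = -0.5000, sin(-120 deg) = -0.8660
  joint[3] = (-1.3269, -12.4788) + 1.1 * (-0.5000, -0.8660) = (-1.3269 + -0.5500, -12.4788 + -0.9526) = (-1.8769, -13.4315)
link 3: phi[3] = -70 + -80 + 30 + 90 = -30 deg
  cos(-30 deg) = 0.8660, sin(-30 deg) = -0.5000
  joint[4] = (-1.8769, -13.4315) + 2.4 * (0.8660, -0.5000) = (-1.8769 + 2.0785, -13.4315 + -1.2000) = (0.2015, -14.6315)
End effector: (0.2015, -14.6315)

Answer: 0.2015 -14.6315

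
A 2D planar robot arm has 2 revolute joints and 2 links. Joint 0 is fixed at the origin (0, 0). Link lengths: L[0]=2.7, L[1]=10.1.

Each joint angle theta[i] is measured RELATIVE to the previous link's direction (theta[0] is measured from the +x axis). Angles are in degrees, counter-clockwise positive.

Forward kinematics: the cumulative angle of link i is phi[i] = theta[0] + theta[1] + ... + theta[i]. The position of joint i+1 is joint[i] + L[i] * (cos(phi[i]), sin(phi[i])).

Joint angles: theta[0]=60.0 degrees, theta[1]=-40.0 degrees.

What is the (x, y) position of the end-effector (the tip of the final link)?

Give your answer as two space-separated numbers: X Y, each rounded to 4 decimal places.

Answer: 10.8409 5.7927

Derivation:
joint[0] = (0.0000, 0.0000)  (base)
link 0: phi[0] = 60 = 60 deg
  cos(60 deg) = 0.5000, sin(60 deg) = 0.8660
  joint[1] = (0.0000, 0.0000) + 2.7 * (0.5000, 0.8660) = (0.0000 + 1.3500, 0.0000 + 2.3383) = (1.3500, 2.3383)
link 1: phi[1] = 60 + -40 = 20 deg
  cos(20 deg) = 0.9397, sin(20 deg) = 0.3420
  joint[2] = (1.3500, 2.3383) + 10.1 * (0.9397, 0.3420) = (1.3500 + 9.4909, 2.3383 + 3.4544) = (10.8409, 5.7927)
End effector: (10.8409, 5.7927)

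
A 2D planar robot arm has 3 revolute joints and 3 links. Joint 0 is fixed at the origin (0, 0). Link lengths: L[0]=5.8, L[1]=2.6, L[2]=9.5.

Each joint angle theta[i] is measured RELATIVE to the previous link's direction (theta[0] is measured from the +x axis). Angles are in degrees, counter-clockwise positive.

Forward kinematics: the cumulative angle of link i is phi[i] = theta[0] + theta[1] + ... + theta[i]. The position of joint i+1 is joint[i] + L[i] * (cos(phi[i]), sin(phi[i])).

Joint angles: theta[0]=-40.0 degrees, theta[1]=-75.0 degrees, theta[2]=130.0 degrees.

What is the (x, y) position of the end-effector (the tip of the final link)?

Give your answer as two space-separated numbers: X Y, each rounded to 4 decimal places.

joint[0] = (0.0000, 0.0000)  (base)
link 0: phi[0] = -40 = -40 deg
  cos(-40 deg) = 0.7660, sin(-40 deg) = -0.6428
  joint[1] = (0.0000, 0.0000) + 5.8 * (0.7660, -0.6428) = (0.0000 + 4.4431, 0.0000 + -3.7282) = (4.4431, -3.7282)
link 1: phi[1] = -40 + -75 = -115 deg
  cos(-115 deg) = -0.4226, sin(-115 deg) = -0.9063
  joint[2] = (4.4431, -3.7282) + 2.6 * (-0.4226, -0.9063) = (4.4431 + -1.0988, -3.7282 + -2.3564) = (3.3443, -6.0846)
link 2: phi[2] = -40 + -75 + 130 = 15 deg
  cos(15 deg) = 0.9659, sin(15 deg) = 0.2588
  joint[3] = (3.3443, -6.0846) + 9.5 * (0.9659, 0.2588) = (3.3443 + 9.1763, -6.0846 + 2.4588) = (12.5205, -3.6258)
End effector: (12.5205, -3.6258)

Answer: 12.5205 -3.6258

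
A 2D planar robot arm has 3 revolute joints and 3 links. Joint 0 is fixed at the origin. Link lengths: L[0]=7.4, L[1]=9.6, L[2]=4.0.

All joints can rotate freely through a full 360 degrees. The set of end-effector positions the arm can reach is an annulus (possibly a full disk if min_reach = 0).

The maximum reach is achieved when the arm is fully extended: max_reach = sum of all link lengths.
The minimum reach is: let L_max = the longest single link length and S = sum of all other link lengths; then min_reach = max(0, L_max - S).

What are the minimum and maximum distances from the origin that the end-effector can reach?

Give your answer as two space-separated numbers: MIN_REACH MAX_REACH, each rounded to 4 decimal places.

Answer: 0.0000 21.0000

Derivation:
Link lengths: [7.4, 9.6, 4.0]
max_reach = 7.4 + 9.6 + 4 = 21
L_max = max([7.4, 9.6, 4.0]) = 9.6
S (sum of others) = 21 - 9.6 = 11.4
min_reach = max(0, 9.6 - 11.4) = max(0, -1.8) = 0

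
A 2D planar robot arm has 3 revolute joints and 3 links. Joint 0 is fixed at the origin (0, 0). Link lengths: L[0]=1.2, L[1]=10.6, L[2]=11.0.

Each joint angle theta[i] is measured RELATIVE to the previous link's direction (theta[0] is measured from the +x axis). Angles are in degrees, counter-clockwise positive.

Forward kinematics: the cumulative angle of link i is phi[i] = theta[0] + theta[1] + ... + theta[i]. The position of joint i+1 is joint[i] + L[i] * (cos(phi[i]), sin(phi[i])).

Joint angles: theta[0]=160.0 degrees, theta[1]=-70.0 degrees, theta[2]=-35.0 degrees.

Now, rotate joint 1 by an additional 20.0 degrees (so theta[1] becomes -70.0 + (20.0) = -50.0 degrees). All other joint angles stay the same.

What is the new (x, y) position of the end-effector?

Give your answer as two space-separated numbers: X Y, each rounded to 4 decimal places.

Answer: -1.9060 20.9964

Derivation:
joint[0] = (0.0000, 0.0000)  (base)
link 0: phi[0] = 160 = 160 deg
  cos(160 deg) = -0.9397, sin(160 deg) = 0.3420
  joint[1] = (0.0000, 0.0000) + 1.2 * (-0.9397, 0.3420) = (0.0000 + -1.1276, 0.0000 + 0.4104) = (-1.1276, 0.4104)
link 1: phi[1] = 160 + -50 = 110 deg
  cos(110 deg) = -0.3420, sin(110 deg) = 0.9397
  joint[2] = (-1.1276, 0.4104) + 10.6 * (-0.3420, 0.9397) = (-1.1276 + -3.6254, 0.4104 + 9.9607) = (-4.7530, 10.3712)
link 2: phi[2] = 160 + -50 + -35 = 75 deg
  cos(75 deg) = 0.2588, sin(75 deg) = 0.9659
  joint[3] = (-4.7530, 10.3712) + 11 * (0.2588, 0.9659) = (-4.7530 + 2.8470, 10.3712 + 10.6252) = (-1.9060, 20.9964)
End effector: (-1.9060, 20.9964)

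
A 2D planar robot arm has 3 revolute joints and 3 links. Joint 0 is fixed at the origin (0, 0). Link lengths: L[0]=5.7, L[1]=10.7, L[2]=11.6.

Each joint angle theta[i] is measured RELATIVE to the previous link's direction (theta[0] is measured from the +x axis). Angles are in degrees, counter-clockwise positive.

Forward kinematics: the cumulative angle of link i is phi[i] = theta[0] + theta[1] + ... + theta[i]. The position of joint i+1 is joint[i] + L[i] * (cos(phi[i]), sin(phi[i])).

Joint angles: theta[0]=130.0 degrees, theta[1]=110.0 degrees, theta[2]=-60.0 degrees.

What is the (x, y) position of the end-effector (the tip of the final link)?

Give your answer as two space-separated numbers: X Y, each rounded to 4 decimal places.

joint[0] = (0.0000, 0.0000)  (base)
link 0: phi[0] = 130 = 130 deg
  cos(130 deg) = -0.6428, sin(130 deg) = 0.7660
  joint[1] = (0.0000, 0.0000) + 5.7 * (-0.6428, 0.7660) = (0.0000 + -3.6639, 0.0000 + 4.3665) = (-3.6639, 4.3665)
link 1: phi[1] = 130 + 110 = 240 deg
  cos(240 deg) = -0.5000, sin(240 deg) = -0.8660
  joint[2] = (-3.6639, 4.3665) + 10.7 * (-0.5000, -0.8660) = (-3.6639 + -5.3500, 4.3665 + -9.2665) = (-9.0139, -4.9000)
link 2: phi[2] = 130 + 110 + -60 = 180 deg
  cos(180 deg) = -1.0000, sin(180 deg) = 0.0000
  joint[3] = (-9.0139, -4.9000) + 11.6 * (-1.0000, 0.0000) = (-9.0139 + -11.6000, -4.9000 + 0.0000) = (-20.6139, -4.9000)
End effector: (-20.6139, -4.9000)

Answer: -20.6139 -4.9000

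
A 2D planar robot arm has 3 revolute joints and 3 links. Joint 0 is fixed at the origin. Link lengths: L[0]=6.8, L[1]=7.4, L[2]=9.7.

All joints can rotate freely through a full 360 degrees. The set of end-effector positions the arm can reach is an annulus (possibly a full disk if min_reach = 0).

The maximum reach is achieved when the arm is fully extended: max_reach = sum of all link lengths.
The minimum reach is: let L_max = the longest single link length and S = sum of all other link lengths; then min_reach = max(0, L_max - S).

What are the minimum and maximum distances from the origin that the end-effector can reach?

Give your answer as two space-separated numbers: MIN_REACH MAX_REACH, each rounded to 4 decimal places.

Link lengths: [6.8, 7.4, 9.7]
max_reach = 6.8 + 7.4 + 9.7 = 23.9
L_max = max([6.8, 7.4, 9.7]) = 9.7
S (sum of others) = 23.9 - 9.7 = 14.2
min_reach = max(0, 9.7 - 14.2) = max(0, -4.5) = 0

Answer: 0.0000 23.9000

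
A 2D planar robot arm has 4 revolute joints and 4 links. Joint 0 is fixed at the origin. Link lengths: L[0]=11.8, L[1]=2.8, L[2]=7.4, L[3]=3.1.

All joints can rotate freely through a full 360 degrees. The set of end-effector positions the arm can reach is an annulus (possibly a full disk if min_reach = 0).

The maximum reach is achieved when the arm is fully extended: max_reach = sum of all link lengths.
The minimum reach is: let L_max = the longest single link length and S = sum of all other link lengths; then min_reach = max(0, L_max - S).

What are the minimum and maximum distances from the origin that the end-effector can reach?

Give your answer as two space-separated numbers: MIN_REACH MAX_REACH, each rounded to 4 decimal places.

Answer: 0.0000 25.1000

Derivation:
Link lengths: [11.8, 2.8, 7.4, 3.1]
max_reach = 11.8 + 2.8 + 7.4 + 3.1 = 25.1
L_max = max([11.8, 2.8, 7.4, 3.1]) = 11.8
S (sum of others) = 25.1 - 11.8 = 13.3
min_reach = max(0, 11.8 - 13.3) = max(0, -1.5) = 0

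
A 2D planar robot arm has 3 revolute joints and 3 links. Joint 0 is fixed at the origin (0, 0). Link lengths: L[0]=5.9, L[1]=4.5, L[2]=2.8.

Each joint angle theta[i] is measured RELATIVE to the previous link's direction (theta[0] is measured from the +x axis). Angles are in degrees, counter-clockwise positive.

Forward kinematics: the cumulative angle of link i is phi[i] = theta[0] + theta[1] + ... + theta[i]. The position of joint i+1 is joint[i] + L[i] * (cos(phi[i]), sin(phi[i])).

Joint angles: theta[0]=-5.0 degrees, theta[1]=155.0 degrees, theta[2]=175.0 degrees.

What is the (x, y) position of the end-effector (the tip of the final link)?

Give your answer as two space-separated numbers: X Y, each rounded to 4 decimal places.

Answer: 4.2741 0.1298

Derivation:
joint[0] = (0.0000, 0.0000)  (base)
link 0: phi[0] = -5 = -5 deg
  cos(-5 deg) = 0.9962, sin(-5 deg) = -0.0872
  joint[1] = (0.0000, 0.0000) + 5.9 * (0.9962, -0.0872) = (0.0000 + 5.8775, 0.0000 + -0.5142) = (5.8775, -0.5142)
link 1: phi[1] = -5 + 155 = 150 deg
  cos(150 deg) = -0.8660, sin(150 deg) = 0.5000
  joint[2] = (5.8775, -0.5142) + 4.5 * (-0.8660, 0.5000) = (5.8775 + -3.8971, -0.5142 + 2.2500) = (1.9804, 1.7358)
link 2: phi[2] = -5 + 155 + 175 = 325 deg
  cos(325 deg) = 0.8192, sin(325 deg) = -0.5736
  joint[3] = (1.9804, 1.7358) + 2.8 * (0.8192, -0.5736) = (1.9804 + 2.2936, 1.7358 + -1.6060) = (4.2741, 0.1298)
End effector: (4.2741, 0.1298)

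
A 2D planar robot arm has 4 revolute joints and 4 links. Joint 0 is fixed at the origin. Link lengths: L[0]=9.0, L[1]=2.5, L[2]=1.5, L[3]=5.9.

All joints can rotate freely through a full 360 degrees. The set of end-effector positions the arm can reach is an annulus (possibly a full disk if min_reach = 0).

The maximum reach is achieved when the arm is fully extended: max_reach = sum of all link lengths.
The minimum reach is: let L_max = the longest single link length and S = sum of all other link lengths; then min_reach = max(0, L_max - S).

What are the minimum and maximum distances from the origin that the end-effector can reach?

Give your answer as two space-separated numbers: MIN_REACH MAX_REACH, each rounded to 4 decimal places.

Link lengths: [9.0, 2.5, 1.5, 5.9]
max_reach = 9 + 2.5 + 1.5 + 5.9 = 18.9
L_max = max([9.0, 2.5, 1.5, 5.9]) = 9
S (sum of others) = 18.9 - 9 = 9.9
min_reach = max(0, 9 - 9.9) = max(0, -0.9) = 0

Answer: 0.0000 18.9000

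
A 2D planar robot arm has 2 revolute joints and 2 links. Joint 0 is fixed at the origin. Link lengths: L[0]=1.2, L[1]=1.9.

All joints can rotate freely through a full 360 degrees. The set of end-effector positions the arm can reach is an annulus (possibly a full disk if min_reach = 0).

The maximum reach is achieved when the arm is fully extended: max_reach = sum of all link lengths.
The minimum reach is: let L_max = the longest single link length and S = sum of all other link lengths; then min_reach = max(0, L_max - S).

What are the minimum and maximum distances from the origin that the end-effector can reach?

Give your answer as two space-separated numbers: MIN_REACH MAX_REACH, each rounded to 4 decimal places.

Answer: 0.7000 3.1000

Derivation:
Link lengths: [1.2, 1.9]
max_reach = 1.2 + 1.9 = 3.1
L_max = max([1.2, 1.9]) = 1.9
S (sum of others) = 3.1 - 1.9 = 1.2
min_reach = max(0, 1.9 - 1.2) = max(0, 0.7) = 0.7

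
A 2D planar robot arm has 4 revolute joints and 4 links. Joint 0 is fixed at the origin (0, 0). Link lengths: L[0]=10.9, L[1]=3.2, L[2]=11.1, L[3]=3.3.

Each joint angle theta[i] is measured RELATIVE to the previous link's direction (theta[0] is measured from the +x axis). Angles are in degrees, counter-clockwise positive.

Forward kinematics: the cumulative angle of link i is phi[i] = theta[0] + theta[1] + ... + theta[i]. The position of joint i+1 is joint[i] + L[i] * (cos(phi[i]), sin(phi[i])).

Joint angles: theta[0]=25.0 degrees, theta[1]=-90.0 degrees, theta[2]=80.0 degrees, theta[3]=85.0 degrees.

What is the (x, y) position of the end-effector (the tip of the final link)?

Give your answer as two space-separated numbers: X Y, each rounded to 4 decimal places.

joint[0] = (0.0000, 0.0000)  (base)
link 0: phi[0] = 25 = 25 deg
  cos(25 deg) = 0.9063, sin(25 deg) = 0.4226
  joint[1] = (0.0000, 0.0000) + 10.9 * (0.9063, 0.4226) = (0.0000 + 9.8788, 0.0000 + 4.6065) = (9.8788, 4.6065)
link 1: phi[1] = 25 + -90 = -65 deg
  cos(-65 deg) = 0.4226, sin(-65 deg) = -0.9063
  joint[2] = (9.8788, 4.6065) + 3.2 * (0.4226, -0.9063) = (9.8788 + 1.3524, 4.6065 + -2.9002) = (11.2311, 1.7064)
link 2: phi[2] = 25 + -90 + 80 = 15 deg
  cos(15 deg) = 0.9659, sin(15 deg) = 0.2588
  joint[3] = (11.2311, 1.7064) + 11.1 * (0.9659, 0.2588) = (11.2311 + 10.7218, 1.7064 + 2.8729) = (21.9529, 4.5792)
link 3: phi[3] = 25 + -90 + 80 + 85 = 100 deg
  cos(100 deg) = -0.1736, sin(100 deg) = 0.9848
  joint[4] = (21.9529, 4.5792) + 3.3 * (-0.1736, 0.9848) = (21.9529 + -0.5730, 4.5792 + 3.2499) = (21.3799, 7.8291)
End effector: (21.3799, 7.8291)

Answer: 21.3799 7.8291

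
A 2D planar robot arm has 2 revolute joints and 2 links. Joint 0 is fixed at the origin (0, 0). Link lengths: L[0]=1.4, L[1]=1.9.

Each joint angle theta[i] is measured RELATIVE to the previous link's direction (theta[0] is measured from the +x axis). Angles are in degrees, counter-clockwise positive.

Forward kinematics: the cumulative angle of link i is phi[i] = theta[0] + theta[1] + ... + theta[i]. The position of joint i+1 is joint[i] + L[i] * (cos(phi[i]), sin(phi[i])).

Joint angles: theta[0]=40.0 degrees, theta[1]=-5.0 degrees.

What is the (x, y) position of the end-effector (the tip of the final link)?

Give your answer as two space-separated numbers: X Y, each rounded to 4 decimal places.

Answer: 2.6289 1.9897

Derivation:
joint[0] = (0.0000, 0.0000)  (base)
link 0: phi[0] = 40 = 40 deg
  cos(40 deg) = 0.7660, sin(40 deg) = 0.6428
  joint[1] = (0.0000, 0.0000) + 1.4 * (0.7660, 0.6428) = (0.0000 + 1.0725, 0.0000 + 0.8999) = (1.0725, 0.8999)
link 1: phi[1] = 40 + -5 = 35 deg
  cos(35 deg) = 0.8192, sin(35 deg) = 0.5736
  joint[2] = (1.0725, 0.8999) + 1.9 * (0.8192, 0.5736) = (1.0725 + 1.5564, 0.8999 + 1.0898) = (2.6289, 1.9897)
End effector: (2.6289, 1.9897)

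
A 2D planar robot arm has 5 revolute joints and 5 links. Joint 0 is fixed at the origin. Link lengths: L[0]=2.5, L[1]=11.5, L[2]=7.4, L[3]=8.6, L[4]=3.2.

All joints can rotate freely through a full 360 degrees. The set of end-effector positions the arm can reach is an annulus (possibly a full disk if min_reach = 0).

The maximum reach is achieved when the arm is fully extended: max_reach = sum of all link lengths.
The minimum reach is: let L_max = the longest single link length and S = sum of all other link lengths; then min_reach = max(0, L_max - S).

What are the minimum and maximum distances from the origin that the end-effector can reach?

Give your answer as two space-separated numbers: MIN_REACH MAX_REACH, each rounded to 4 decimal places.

Link lengths: [2.5, 11.5, 7.4, 8.6, 3.2]
max_reach = 2.5 + 11.5 + 7.4 + 8.6 + 3.2 = 33.2
L_max = max([2.5, 11.5, 7.4, 8.6, 3.2]) = 11.5
S (sum of others) = 33.2 - 11.5 = 21.7
min_reach = max(0, 11.5 - 21.7) = max(0, -10.2) = 0

Answer: 0.0000 33.2000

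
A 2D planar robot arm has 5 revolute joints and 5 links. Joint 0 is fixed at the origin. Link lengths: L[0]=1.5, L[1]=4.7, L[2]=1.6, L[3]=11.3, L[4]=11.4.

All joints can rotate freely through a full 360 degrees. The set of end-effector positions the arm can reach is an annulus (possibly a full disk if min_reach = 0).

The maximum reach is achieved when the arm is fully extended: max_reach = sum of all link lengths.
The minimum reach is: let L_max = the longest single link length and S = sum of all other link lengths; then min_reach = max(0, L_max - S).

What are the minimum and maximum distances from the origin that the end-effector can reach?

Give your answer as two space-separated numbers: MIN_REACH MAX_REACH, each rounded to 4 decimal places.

Answer: 0.0000 30.5000

Derivation:
Link lengths: [1.5, 4.7, 1.6, 11.3, 11.4]
max_reach = 1.5 + 4.7 + 1.6 + 11.3 + 11.4 = 30.5
L_max = max([1.5, 4.7, 1.6, 11.3, 11.4]) = 11.4
S (sum of others) = 30.5 - 11.4 = 19.1
min_reach = max(0, 11.4 - 19.1) = max(0, -7.7) = 0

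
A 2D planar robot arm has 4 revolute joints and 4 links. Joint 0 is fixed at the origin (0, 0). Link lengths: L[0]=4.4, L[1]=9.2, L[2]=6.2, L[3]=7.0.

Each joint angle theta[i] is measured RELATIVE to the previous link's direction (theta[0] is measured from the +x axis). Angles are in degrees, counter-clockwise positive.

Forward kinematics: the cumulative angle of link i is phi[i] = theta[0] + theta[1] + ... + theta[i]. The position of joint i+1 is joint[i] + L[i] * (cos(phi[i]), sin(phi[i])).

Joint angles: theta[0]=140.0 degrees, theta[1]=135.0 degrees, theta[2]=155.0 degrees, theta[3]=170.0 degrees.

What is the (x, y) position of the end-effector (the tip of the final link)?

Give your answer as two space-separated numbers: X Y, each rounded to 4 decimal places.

joint[0] = (0.0000, 0.0000)  (base)
link 0: phi[0] = 140 = 140 deg
  cos(140 deg) = -0.7660, sin(140 deg) = 0.6428
  joint[1] = (0.0000, 0.0000) + 4.4 * (-0.7660, 0.6428) = (0.0000 + -3.3706, 0.0000 + 2.8283) = (-3.3706, 2.8283)
link 1: phi[1] = 140 + 135 = 275 deg
  cos(275 deg) = 0.0872, sin(275 deg) = -0.9962
  joint[2] = (-3.3706, 2.8283) + 9.2 * (0.0872, -0.9962) = (-3.3706 + 0.8018, 2.8283 + -9.1650) = (-2.5688, -6.3367)
link 2: phi[2] = 140 + 135 + 155 = 430 deg
  cos(430 deg) = 0.3420, sin(430 deg) = 0.9397
  joint[3] = (-2.5688, -6.3367) + 6.2 * (0.3420, 0.9397) = (-2.5688 + 2.1205, -6.3367 + 5.8261) = (-0.4482, -0.5106)
link 3: phi[3] = 140 + 135 + 155 + 170 = 600 deg
  cos(600 deg) = -0.5000, sin(600 deg) = -0.8660
  joint[4] = (-0.4482, -0.5106) + 7 * (-0.5000, -0.8660) = (-0.4482 + -3.5000, -0.5106 + -6.0622) = (-3.9482, -6.5728)
End effector: (-3.9482, -6.5728)

Answer: -3.9482 -6.5728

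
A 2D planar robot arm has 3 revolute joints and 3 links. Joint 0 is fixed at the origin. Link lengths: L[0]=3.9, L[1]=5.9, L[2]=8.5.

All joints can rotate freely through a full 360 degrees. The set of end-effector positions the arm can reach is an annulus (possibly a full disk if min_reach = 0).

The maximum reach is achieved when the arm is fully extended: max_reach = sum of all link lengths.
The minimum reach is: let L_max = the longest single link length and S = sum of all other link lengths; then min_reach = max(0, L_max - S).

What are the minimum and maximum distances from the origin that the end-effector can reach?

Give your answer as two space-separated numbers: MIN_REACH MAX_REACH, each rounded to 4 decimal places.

Answer: 0.0000 18.3000

Derivation:
Link lengths: [3.9, 5.9, 8.5]
max_reach = 3.9 + 5.9 + 8.5 = 18.3
L_max = max([3.9, 5.9, 8.5]) = 8.5
S (sum of others) = 18.3 - 8.5 = 9.8
min_reach = max(0, 8.5 - 9.8) = max(0, -1.3) = 0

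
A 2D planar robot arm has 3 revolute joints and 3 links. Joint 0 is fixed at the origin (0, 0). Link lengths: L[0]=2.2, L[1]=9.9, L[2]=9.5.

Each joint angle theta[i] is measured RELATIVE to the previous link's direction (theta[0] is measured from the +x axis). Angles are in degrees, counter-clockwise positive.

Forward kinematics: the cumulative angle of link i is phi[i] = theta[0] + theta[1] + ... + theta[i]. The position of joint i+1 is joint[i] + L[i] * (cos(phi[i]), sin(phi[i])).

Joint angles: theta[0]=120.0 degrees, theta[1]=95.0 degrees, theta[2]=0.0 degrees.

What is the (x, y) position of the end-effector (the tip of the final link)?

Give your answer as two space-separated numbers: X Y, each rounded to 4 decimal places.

Answer: -16.9915 -9.2221

Derivation:
joint[0] = (0.0000, 0.0000)  (base)
link 0: phi[0] = 120 = 120 deg
  cos(120 deg) = -0.5000, sin(120 deg) = 0.8660
  joint[1] = (0.0000, 0.0000) + 2.2 * (-0.5000, 0.8660) = (0.0000 + -1.1000, 0.0000 + 1.9053) = (-1.1000, 1.9053)
link 1: phi[1] = 120 + 95 = 215 deg
  cos(215 deg) = -0.8192, sin(215 deg) = -0.5736
  joint[2] = (-1.1000, 1.9053) + 9.9 * (-0.8192, -0.5736) = (-1.1000 + -8.1096, 1.9053 + -5.6784) = (-9.2096, -3.7732)
link 2: phi[2] = 120 + 95 + 0 = 215 deg
  cos(215 deg) = -0.8192, sin(215 deg) = -0.5736
  joint[3] = (-9.2096, -3.7732) + 9.5 * (-0.8192, -0.5736) = (-9.2096 + -7.7819, -3.7732 + -5.4490) = (-16.9915, -9.2221)
End effector: (-16.9915, -9.2221)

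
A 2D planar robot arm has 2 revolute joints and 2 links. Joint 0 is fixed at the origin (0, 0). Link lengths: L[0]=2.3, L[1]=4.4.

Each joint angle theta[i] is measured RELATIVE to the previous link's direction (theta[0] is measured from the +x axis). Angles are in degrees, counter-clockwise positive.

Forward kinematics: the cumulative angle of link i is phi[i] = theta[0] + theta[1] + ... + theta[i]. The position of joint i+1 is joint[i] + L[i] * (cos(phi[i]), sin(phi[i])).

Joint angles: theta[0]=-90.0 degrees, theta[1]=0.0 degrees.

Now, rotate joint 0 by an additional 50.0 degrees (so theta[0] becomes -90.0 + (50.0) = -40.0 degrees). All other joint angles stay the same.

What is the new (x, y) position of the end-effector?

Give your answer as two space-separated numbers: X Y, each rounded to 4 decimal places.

joint[0] = (0.0000, 0.0000)  (base)
link 0: phi[0] = -40 = -40 deg
  cos(-40 deg) = 0.7660, sin(-40 deg) = -0.6428
  joint[1] = (0.0000, 0.0000) + 2.3 * (0.7660, -0.6428) = (0.0000 + 1.7619, 0.0000 + -1.4784) = (1.7619, -1.4784)
link 1: phi[1] = -40 + 0 = -40 deg
  cos(-40 deg) = 0.7660, sin(-40 deg) = -0.6428
  joint[2] = (1.7619, -1.4784) + 4.4 * (0.7660, -0.6428) = (1.7619 + 3.3706, -1.4784 + -2.8283) = (5.1325, -4.3067)
End effector: (5.1325, -4.3067)

Answer: 5.1325 -4.3067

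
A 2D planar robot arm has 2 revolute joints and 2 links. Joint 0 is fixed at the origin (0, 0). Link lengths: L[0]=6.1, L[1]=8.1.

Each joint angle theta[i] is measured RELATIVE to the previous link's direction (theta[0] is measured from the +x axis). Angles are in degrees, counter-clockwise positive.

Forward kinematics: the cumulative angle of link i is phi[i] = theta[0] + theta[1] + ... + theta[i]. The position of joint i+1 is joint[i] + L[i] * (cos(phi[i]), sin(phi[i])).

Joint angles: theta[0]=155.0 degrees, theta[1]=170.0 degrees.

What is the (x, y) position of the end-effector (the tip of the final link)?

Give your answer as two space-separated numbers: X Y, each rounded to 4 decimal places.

joint[0] = (0.0000, 0.0000)  (base)
link 0: phi[0] = 155 = 155 deg
  cos(155 deg) = -0.9063, sin(155 deg) = 0.4226
  joint[1] = (0.0000, 0.0000) + 6.1 * (-0.9063, 0.4226) = (0.0000 + -5.5285, 0.0000 + 2.5780) = (-5.5285, 2.5780)
link 1: phi[1] = 155 + 170 = 325 deg
  cos(325 deg) = 0.8192, sin(325 deg) = -0.5736
  joint[2] = (-5.5285, 2.5780) + 8.1 * (0.8192, -0.5736) = (-5.5285 + 6.6351, 2.5780 + -4.6460) = (1.1067, -2.0680)
End effector: (1.1067, -2.0680)

Answer: 1.1067 -2.0680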